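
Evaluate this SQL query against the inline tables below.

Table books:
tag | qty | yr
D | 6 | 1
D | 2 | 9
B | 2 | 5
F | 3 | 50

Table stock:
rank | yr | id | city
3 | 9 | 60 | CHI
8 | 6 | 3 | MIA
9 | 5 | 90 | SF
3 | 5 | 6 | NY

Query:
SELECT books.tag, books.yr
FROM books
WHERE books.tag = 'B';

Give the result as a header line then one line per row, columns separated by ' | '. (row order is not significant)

After WHERE (1 rows):
books.tag | books.qty | books.yr
B | 2 | 5
After SELECT (1 rows):
books.tag | books.yr
B | 5

== RESULT ==
books.tag | books.yr
B | 5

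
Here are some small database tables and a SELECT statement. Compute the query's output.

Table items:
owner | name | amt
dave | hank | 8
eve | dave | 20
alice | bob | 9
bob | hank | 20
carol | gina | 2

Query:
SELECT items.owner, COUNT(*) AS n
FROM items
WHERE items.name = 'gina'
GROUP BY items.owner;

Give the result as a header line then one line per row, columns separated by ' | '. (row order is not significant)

== RESULT ==
items.owner | n
carol | 1

Derivation:
After WHERE (1 rows):
items.owner | items.name | items.amt
carol | gina | 2
After GROUP BY (1 rows):
items.owner | n
carol | 1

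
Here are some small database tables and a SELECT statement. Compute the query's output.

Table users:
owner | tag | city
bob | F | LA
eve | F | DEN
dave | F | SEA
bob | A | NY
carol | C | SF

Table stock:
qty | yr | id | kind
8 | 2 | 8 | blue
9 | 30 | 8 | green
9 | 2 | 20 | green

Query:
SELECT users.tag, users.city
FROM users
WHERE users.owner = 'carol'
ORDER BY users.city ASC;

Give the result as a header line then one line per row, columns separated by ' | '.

== RESULT ==
users.tag | users.city
C | SF

Derivation:
After WHERE (1 rows):
users.owner | users.tag | users.city
carol | C | SF
After SELECT (1 rows):
users.tag | users.city
C | SF
After ORDER BY (1 rows):
users.tag | users.city
C | SF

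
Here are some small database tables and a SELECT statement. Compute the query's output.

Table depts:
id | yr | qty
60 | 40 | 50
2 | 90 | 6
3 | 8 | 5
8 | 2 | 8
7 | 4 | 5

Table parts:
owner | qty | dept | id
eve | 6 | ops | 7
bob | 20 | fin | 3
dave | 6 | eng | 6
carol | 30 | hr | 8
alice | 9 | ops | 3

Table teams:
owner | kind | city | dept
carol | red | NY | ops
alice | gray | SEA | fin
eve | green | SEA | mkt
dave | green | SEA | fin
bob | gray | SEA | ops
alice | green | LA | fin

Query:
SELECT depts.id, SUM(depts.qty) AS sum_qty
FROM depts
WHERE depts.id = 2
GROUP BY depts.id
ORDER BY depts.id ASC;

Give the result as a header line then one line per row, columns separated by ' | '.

After WHERE (1 rows):
depts.id | depts.yr | depts.qty
2 | 90 | 6
After GROUP BY (1 rows):
depts.id | sum_qty
2 | 6
After ORDER BY (1 rows):
depts.id | sum_qty
2 | 6

== RESULT ==
depts.id | sum_qty
2 | 6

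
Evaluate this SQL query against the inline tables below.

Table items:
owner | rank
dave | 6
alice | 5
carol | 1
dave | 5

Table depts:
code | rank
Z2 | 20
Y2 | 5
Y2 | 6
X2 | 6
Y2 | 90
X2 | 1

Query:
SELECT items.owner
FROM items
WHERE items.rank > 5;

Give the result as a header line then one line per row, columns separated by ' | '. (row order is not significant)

After WHERE (1 rows):
items.owner | items.rank
dave | 6
After SELECT (1 rows):
items.owner
dave

== RESULT ==
items.owner
dave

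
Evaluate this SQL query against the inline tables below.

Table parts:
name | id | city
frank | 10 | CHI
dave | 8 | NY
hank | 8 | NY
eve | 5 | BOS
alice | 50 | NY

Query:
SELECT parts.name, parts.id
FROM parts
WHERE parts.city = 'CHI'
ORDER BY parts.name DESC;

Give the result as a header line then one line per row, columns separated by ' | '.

After WHERE (1 rows):
parts.name | parts.id | parts.city
frank | 10 | CHI
After SELECT (1 rows):
parts.name | parts.id
frank | 10
After ORDER BY (1 rows):
parts.name | parts.id
frank | 10

== RESULT ==
parts.name | parts.id
frank | 10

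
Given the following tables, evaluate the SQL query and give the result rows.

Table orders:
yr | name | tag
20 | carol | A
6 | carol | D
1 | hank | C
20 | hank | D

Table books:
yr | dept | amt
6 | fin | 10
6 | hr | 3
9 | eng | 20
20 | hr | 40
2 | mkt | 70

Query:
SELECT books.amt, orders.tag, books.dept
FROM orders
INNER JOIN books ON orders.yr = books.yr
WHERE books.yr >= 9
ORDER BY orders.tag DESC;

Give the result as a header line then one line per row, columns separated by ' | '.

After JOIN books (4 rows):
orders.yr | orders.name | orders.tag | books.yr | books.dept | books.amt
20 | carol | A | 20 | hr | 40
6 | carol | D | 6 | fin | 10
6 | carol | D | 6 | hr | 3
20 | hank | D | 20 | hr | 40
After WHERE (2 rows):
orders.yr | orders.name | orders.tag | books.yr | books.dept | books.amt
20 | carol | A | 20 | hr | 40
20 | hank | D | 20 | hr | 40
After SELECT (2 rows):
books.amt | orders.tag | books.dept
40 | A | hr
40 | D | hr
After ORDER BY (2 rows):
books.amt | orders.tag | books.dept
40 | D | hr
40 | A | hr

== RESULT ==
books.amt | orders.tag | books.dept
40 | D | hr
40 | A | hr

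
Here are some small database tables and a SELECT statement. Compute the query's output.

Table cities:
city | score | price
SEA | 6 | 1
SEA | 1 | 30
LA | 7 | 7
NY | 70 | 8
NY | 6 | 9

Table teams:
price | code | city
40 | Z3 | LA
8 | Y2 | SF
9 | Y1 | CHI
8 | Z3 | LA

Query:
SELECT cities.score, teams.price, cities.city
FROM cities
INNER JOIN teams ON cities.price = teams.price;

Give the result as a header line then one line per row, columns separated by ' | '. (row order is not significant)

== RESULT ==
cities.score | teams.price | cities.city
70 | 8 | NY
70 | 8 | NY
6 | 9 | NY

Derivation:
After JOIN teams (3 rows):
cities.city | cities.score | cities.price | teams.price | teams.code | teams.city
NY | 70 | 8 | 8 | Y2 | SF
NY | 70 | 8 | 8 | Z3 | LA
NY | 6 | 9 | 9 | Y1 | CHI
After SELECT (3 rows):
cities.score | teams.price | cities.city
70 | 8 | NY
70 | 8 | NY
6 | 9 | NY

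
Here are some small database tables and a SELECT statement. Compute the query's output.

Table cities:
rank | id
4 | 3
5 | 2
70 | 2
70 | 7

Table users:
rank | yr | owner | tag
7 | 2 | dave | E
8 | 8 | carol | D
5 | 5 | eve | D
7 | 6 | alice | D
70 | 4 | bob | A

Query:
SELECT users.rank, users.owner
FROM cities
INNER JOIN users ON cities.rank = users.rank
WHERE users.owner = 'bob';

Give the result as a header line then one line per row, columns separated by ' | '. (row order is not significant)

After JOIN users (3 rows):
cities.rank | cities.id | users.rank | users.yr | users.owner | users.tag
5 | 2 | 5 | 5 | eve | D
70 | 2 | 70 | 4 | bob | A
70 | 7 | 70 | 4 | bob | A
After WHERE (2 rows):
cities.rank | cities.id | users.rank | users.yr | users.owner | users.tag
70 | 2 | 70 | 4 | bob | A
70 | 7 | 70 | 4 | bob | A
After SELECT (2 rows):
users.rank | users.owner
70 | bob
70 | bob

== RESULT ==
users.rank | users.owner
70 | bob
70 | bob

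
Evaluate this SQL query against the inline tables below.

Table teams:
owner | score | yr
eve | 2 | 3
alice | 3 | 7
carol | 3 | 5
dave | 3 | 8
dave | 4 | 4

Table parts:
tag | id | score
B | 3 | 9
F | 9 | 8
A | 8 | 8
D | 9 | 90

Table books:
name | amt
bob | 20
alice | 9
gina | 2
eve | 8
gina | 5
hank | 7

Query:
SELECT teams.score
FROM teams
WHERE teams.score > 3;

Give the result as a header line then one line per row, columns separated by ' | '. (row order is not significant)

After WHERE (1 rows):
teams.owner | teams.score | teams.yr
dave | 4 | 4
After SELECT (1 rows):
teams.score
4

== RESULT ==
teams.score
4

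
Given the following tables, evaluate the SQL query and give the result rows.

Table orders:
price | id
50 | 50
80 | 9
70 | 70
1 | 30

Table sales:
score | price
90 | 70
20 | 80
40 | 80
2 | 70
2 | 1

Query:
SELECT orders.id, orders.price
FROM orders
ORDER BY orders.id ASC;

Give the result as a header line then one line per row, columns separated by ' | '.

After SELECT (4 rows):
orders.id | orders.price
50 | 50
9 | 80
70 | 70
30 | 1
After ORDER BY (4 rows):
orders.id | orders.price
9 | 80
30 | 1
50 | 50
70 | 70

== RESULT ==
orders.id | orders.price
9 | 80
30 | 1
50 | 50
70 | 70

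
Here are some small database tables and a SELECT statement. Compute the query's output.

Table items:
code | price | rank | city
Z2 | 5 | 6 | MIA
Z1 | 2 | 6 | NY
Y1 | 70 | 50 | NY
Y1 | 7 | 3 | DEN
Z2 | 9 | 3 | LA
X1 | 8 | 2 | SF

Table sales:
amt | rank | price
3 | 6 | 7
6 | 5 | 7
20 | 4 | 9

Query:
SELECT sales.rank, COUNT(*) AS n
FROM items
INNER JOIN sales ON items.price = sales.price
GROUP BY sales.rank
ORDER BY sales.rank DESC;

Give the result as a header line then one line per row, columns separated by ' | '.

After JOIN sales (3 rows):
items.code | items.price | items.rank | items.city | sales.amt | sales.rank | sales.price
Y1 | 7 | 3 | DEN | 3 | 6 | 7
Y1 | 7 | 3 | DEN | 6 | 5 | 7
Z2 | 9 | 3 | LA | 20 | 4 | 9
After GROUP BY (3 rows):
sales.rank | n
6 | 1
5 | 1
4 | 1
After ORDER BY (3 rows):
sales.rank | n
6 | 1
5 | 1
4 | 1

== RESULT ==
sales.rank | n
6 | 1
5 | 1
4 | 1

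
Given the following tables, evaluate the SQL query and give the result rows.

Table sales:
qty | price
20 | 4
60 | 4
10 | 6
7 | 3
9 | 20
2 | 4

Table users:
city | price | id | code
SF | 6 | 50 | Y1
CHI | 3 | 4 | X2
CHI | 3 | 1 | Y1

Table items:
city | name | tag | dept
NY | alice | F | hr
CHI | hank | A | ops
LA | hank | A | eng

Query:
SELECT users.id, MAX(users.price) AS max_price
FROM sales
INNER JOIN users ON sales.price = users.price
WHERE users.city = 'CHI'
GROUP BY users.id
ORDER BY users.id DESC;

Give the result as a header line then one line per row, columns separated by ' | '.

After JOIN users (3 rows):
sales.qty | sales.price | users.city | users.price | users.id | users.code
10 | 6 | SF | 6 | 50 | Y1
7 | 3 | CHI | 3 | 4 | X2
7 | 3 | CHI | 3 | 1 | Y1
After WHERE (2 rows):
sales.qty | sales.price | users.city | users.price | users.id | users.code
7 | 3 | CHI | 3 | 4 | X2
7 | 3 | CHI | 3 | 1 | Y1
After GROUP BY (2 rows):
users.id | max_price
4 | 3
1 | 3
After ORDER BY (2 rows):
users.id | max_price
4 | 3
1 | 3

== RESULT ==
users.id | max_price
4 | 3
1 | 3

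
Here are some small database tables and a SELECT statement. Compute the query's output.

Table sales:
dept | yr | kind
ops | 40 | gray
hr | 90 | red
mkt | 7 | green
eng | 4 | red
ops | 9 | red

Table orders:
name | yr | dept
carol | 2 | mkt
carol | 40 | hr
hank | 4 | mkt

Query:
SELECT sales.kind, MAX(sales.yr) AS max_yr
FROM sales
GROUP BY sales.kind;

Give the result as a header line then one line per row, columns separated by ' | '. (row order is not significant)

After GROUP BY (3 rows):
sales.kind | max_yr
gray | 40
red | 90
green | 7

== RESULT ==
sales.kind | max_yr
gray | 40
red | 90
green | 7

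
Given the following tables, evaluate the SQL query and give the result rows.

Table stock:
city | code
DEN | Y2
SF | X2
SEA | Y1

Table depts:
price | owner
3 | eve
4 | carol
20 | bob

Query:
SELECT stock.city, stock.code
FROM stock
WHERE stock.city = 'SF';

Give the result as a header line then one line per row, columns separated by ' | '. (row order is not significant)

After WHERE (1 rows):
stock.city | stock.code
SF | X2
After SELECT (1 rows):
stock.city | stock.code
SF | X2

== RESULT ==
stock.city | stock.code
SF | X2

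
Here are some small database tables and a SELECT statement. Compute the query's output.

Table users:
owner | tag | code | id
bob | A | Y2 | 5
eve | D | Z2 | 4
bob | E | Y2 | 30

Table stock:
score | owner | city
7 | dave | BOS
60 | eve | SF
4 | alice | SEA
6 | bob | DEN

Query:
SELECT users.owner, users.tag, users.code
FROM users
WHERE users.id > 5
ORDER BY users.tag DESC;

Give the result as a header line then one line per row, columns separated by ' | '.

== RESULT ==
users.owner | users.tag | users.code
bob | E | Y2

Derivation:
After WHERE (1 rows):
users.owner | users.tag | users.code | users.id
bob | E | Y2 | 30
After SELECT (1 rows):
users.owner | users.tag | users.code
bob | E | Y2
After ORDER BY (1 rows):
users.owner | users.tag | users.code
bob | E | Y2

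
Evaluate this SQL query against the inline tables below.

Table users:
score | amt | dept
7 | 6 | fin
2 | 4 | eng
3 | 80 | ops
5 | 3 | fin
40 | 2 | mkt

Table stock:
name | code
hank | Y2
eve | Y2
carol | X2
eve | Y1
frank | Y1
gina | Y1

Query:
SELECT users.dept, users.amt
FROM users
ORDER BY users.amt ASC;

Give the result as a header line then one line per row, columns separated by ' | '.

== RESULT ==
users.dept | users.amt
mkt | 2
fin | 3
eng | 4
fin | 6
ops | 80

Derivation:
After SELECT (5 rows):
users.dept | users.amt
fin | 6
eng | 4
ops | 80
fin | 3
mkt | 2
After ORDER BY (5 rows):
users.dept | users.amt
mkt | 2
fin | 3
eng | 4
fin | 6
ops | 80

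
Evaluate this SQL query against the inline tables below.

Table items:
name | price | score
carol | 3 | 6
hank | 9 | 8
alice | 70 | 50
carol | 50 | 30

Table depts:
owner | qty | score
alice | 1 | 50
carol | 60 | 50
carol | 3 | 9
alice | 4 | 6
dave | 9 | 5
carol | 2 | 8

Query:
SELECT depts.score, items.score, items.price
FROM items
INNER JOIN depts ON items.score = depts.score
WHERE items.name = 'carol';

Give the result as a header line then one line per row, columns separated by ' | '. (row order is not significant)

== RESULT ==
depts.score | items.score | items.price
6 | 6 | 3

Derivation:
After JOIN depts (4 rows):
items.name | items.price | items.score | depts.owner | depts.qty | depts.score
carol | 3 | 6 | alice | 4 | 6
hank | 9 | 8 | carol | 2 | 8
alice | 70 | 50 | alice | 1 | 50
alice | 70 | 50 | carol | 60 | 50
After WHERE (1 rows):
items.name | items.price | items.score | depts.owner | depts.qty | depts.score
carol | 3 | 6 | alice | 4 | 6
After SELECT (1 rows):
depts.score | items.score | items.price
6 | 6 | 3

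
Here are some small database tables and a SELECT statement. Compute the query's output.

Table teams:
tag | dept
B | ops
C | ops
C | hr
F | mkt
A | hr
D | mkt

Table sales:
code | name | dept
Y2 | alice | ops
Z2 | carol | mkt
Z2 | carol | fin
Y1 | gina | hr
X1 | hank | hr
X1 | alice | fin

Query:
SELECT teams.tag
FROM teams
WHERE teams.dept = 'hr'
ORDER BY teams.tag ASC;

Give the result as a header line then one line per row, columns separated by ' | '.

After WHERE (2 rows):
teams.tag | teams.dept
C | hr
A | hr
After SELECT (2 rows):
teams.tag
C
A
After ORDER BY (2 rows):
teams.tag
A
C

== RESULT ==
teams.tag
A
C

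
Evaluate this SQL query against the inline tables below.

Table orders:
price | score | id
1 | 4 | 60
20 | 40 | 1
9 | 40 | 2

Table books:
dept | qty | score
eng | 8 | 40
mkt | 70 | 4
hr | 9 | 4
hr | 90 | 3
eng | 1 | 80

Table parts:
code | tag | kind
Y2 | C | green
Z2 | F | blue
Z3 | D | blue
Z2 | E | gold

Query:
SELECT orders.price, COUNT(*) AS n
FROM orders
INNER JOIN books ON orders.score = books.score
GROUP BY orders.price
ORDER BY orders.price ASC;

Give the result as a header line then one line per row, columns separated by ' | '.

After JOIN books (4 rows):
orders.price | orders.score | orders.id | books.dept | books.qty | books.score
1 | 4 | 60 | mkt | 70 | 4
1 | 4 | 60 | hr | 9 | 4
20 | 40 | 1 | eng | 8 | 40
9 | 40 | 2 | eng | 8 | 40
After GROUP BY (3 rows):
orders.price | n
1 | 2
20 | 1
9 | 1
After ORDER BY (3 rows):
orders.price | n
1 | 2
9 | 1
20 | 1

== RESULT ==
orders.price | n
1 | 2
9 | 1
20 | 1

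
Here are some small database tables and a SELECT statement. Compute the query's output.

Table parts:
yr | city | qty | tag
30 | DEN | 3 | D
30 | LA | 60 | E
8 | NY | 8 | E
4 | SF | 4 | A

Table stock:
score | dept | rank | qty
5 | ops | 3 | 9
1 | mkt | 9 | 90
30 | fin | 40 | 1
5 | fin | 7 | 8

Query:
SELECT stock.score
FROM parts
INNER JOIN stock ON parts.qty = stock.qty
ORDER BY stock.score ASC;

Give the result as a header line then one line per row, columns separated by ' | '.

== RESULT ==
stock.score
5

Derivation:
After JOIN stock (1 rows):
parts.yr | parts.city | parts.qty | parts.tag | stock.score | stock.dept | stock.rank | stock.qty
8 | NY | 8 | E | 5 | fin | 7 | 8
After SELECT (1 rows):
stock.score
5
After ORDER BY (1 rows):
stock.score
5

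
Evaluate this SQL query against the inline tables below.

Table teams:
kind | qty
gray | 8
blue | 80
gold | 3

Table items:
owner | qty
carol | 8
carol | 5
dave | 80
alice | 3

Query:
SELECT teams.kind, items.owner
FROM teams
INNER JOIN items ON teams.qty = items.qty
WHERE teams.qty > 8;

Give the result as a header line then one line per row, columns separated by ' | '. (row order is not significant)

== RESULT ==
teams.kind | items.owner
blue | dave

Derivation:
After JOIN items (3 rows):
teams.kind | teams.qty | items.owner | items.qty
gray | 8 | carol | 8
blue | 80 | dave | 80
gold | 3 | alice | 3
After WHERE (1 rows):
teams.kind | teams.qty | items.owner | items.qty
blue | 80 | dave | 80
After SELECT (1 rows):
teams.kind | items.owner
blue | dave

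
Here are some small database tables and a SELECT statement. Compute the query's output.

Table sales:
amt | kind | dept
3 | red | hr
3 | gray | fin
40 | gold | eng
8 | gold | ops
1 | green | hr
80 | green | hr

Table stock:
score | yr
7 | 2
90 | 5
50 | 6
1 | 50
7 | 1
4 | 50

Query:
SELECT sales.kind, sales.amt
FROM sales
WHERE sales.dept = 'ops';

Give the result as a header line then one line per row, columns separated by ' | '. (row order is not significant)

== RESULT ==
sales.kind | sales.amt
gold | 8

Derivation:
After WHERE (1 rows):
sales.amt | sales.kind | sales.dept
8 | gold | ops
After SELECT (1 rows):
sales.kind | sales.amt
gold | 8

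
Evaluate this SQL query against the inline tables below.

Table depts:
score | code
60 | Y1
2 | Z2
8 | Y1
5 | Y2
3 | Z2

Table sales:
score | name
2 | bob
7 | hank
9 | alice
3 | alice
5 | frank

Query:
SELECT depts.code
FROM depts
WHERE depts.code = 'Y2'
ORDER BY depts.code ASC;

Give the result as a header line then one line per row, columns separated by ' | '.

After WHERE (1 rows):
depts.score | depts.code
5 | Y2
After SELECT (1 rows):
depts.code
Y2
After ORDER BY (1 rows):
depts.code
Y2

== RESULT ==
depts.code
Y2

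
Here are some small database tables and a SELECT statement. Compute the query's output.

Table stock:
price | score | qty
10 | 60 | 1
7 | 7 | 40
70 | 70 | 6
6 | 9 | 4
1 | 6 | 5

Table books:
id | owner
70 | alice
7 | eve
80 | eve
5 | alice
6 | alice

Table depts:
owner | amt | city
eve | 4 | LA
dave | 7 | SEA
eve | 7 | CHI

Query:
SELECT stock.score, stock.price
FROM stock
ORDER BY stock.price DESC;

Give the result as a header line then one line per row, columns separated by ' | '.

After SELECT (5 rows):
stock.score | stock.price
60 | 10
7 | 7
70 | 70
9 | 6
6 | 1
After ORDER BY (5 rows):
stock.score | stock.price
70 | 70
60 | 10
7 | 7
9 | 6
6 | 1

== RESULT ==
stock.score | stock.price
70 | 70
60 | 10
7 | 7
9 | 6
6 | 1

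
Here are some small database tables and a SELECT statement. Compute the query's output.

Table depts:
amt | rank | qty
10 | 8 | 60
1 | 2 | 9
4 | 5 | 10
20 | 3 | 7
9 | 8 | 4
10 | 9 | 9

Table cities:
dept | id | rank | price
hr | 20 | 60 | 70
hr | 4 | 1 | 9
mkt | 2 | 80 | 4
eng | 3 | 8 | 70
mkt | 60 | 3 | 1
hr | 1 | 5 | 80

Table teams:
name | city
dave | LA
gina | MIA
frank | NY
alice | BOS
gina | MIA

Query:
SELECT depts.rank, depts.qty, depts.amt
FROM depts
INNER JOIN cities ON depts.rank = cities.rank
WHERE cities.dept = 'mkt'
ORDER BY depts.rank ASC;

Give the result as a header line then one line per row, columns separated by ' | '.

== RESULT ==
depts.rank | depts.qty | depts.amt
3 | 7 | 20

Derivation:
After JOIN cities (4 rows):
depts.amt | depts.rank | depts.qty | cities.dept | cities.id | cities.rank | cities.price
10 | 8 | 60 | eng | 3 | 8 | 70
4 | 5 | 10 | hr | 1 | 5 | 80
20 | 3 | 7 | mkt | 60 | 3 | 1
9 | 8 | 4 | eng | 3 | 8 | 70
After WHERE (1 rows):
depts.amt | depts.rank | depts.qty | cities.dept | cities.id | cities.rank | cities.price
20 | 3 | 7 | mkt | 60 | 3 | 1
After SELECT (1 rows):
depts.rank | depts.qty | depts.amt
3 | 7 | 20
After ORDER BY (1 rows):
depts.rank | depts.qty | depts.amt
3 | 7 | 20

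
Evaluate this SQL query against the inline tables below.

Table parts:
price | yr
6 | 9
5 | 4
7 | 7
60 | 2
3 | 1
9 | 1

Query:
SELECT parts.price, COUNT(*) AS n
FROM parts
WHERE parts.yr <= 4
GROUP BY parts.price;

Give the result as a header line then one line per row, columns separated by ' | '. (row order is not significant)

== RESULT ==
parts.price | n
5 | 1
60 | 1
3 | 1
9 | 1

Derivation:
After WHERE (4 rows):
parts.price | parts.yr
5 | 4
60 | 2
3 | 1
9 | 1
After GROUP BY (4 rows):
parts.price | n
5 | 1
60 | 1
3 | 1
9 | 1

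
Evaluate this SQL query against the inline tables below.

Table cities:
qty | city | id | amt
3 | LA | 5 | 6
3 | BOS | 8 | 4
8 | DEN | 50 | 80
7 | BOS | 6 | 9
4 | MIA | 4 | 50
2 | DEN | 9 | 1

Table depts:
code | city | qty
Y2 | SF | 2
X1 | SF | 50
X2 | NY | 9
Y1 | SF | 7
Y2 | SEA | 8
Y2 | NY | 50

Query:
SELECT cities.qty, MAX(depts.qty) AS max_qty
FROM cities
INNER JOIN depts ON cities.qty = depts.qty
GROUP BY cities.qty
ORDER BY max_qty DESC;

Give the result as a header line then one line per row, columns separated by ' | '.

== RESULT ==
cities.qty | max_qty
8 | 8
7 | 7
2 | 2

Derivation:
After JOIN depts (3 rows):
cities.qty | cities.city | cities.id | cities.amt | depts.code | depts.city | depts.qty
8 | DEN | 50 | 80 | Y2 | SEA | 8
7 | BOS | 6 | 9 | Y1 | SF | 7
2 | DEN | 9 | 1 | Y2 | SF | 2
After GROUP BY (3 rows):
cities.qty | max_qty
8 | 8
7 | 7
2 | 2
After ORDER BY (3 rows):
cities.qty | max_qty
8 | 8
7 | 7
2 | 2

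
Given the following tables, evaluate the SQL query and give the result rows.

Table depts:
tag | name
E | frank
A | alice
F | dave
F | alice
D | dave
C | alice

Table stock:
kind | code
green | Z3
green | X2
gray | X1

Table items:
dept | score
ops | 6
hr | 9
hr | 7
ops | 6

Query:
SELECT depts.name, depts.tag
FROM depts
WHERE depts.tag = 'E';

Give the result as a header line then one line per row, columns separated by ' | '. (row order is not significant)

== RESULT ==
depts.name | depts.tag
frank | E

Derivation:
After WHERE (1 rows):
depts.tag | depts.name
E | frank
After SELECT (1 rows):
depts.name | depts.tag
frank | E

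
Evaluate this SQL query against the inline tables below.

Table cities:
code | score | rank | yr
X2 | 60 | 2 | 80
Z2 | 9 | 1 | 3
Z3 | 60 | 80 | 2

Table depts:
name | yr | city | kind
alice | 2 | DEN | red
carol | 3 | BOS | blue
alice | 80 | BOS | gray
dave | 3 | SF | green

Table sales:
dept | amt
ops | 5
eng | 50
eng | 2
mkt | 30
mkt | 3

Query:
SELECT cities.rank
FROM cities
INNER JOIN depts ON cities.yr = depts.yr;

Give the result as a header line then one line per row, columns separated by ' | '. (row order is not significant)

== RESULT ==
cities.rank
2
1
1
80

Derivation:
After JOIN depts (4 rows):
cities.code | cities.score | cities.rank | cities.yr | depts.name | depts.yr | depts.city | depts.kind
X2 | 60 | 2 | 80 | alice | 80 | BOS | gray
Z2 | 9 | 1 | 3 | carol | 3 | BOS | blue
Z2 | 9 | 1 | 3 | dave | 3 | SF | green
Z3 | 60 | 80 | 2 | alice | 2 | DEN | red
After SELECT (4 rows):
cities.rank
2
1
1
80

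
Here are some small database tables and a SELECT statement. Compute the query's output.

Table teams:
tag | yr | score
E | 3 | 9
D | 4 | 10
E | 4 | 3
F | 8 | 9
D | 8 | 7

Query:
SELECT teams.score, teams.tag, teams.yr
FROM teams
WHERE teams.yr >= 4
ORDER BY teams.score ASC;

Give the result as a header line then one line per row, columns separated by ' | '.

After WHERE (4 rows):
teams.tag | teams.yr | teams.score
D | 4 | 10
E | 4 | 3
F | 8 | 9
D | 8 | 7
After SELECT (4 rows):
teams.score | teams.tag | teams.yr
10 | D | 4
3 | E | 4
9 | F | 8
7 | D | 8
After ORDER BY (4 rows):
teams.score | teams.tag | teams.yr
3 | E | 4
7 | D | 8
9 | F | 8
10 | D | 4

== RESULT ==
teams.score | teams.tag | teams.yr
3 | E | 4
7 | D | 8
9 | F | 8
10 | D | 4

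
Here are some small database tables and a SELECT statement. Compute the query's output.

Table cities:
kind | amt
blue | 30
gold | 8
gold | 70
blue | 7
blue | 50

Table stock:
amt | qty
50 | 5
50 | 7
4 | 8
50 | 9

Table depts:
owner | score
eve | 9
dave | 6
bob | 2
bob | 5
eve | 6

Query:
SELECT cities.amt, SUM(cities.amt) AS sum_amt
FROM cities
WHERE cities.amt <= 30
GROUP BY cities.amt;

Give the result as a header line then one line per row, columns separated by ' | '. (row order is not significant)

== RESULT ==
cities.amt | sum_amt
30 | 30
8 | 8
7 | 7

Derivation:
After WHERE (3 rows):
cities.kind | cities.amt
blue | 30
gold | 8
blue | 7
After GROUP BY (3 rows):
cities.amt | sum_amt
30 | 30
8 | 8
7 | 7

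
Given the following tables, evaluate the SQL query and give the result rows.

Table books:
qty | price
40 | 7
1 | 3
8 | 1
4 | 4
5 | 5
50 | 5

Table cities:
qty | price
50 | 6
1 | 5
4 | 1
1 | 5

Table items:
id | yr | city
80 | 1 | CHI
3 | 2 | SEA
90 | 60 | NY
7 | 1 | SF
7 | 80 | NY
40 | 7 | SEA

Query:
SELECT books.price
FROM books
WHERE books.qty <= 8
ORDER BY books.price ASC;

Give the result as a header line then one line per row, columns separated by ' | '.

After WHERE (4 rows):
books.qty | books.price
1 | 3
8 | 1
4 | 4
5 | 5
After SELECT (4 rows):
books.price
3
1
4
5
After ORDER BY (4 rows):
books.price
1
3
4
5

== RESULT ==
books.price
1
3
4
5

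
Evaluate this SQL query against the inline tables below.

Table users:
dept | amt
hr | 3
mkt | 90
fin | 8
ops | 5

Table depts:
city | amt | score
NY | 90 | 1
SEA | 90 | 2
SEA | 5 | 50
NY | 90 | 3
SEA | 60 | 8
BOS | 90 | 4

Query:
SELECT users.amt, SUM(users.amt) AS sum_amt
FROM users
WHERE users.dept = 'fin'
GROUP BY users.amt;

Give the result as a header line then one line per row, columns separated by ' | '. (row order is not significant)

== RESULT ==
users.amt | sum_amt
8 | 8

Derivation:
After WHERE (1 rows):
users.dept | users.amt
fin | 8
After GROUP BY (1 rows):
users.amt | sum_amt
8 | 8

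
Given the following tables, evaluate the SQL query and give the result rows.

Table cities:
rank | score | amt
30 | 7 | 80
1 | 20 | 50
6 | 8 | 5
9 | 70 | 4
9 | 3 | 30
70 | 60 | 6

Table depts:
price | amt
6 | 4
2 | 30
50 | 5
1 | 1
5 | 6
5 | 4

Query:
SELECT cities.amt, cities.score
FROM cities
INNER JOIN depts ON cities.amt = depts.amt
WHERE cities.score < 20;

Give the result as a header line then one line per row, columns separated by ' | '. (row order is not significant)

== RESULT ==
cities.amt | cities.score
5 | 8
30 | 3

Derivation:
After JOIN depts (5 rows):
cities.rank | cities.score | cities.amt | depts.price | depts.amt
6 | 8 | 5 | 50 | 5
9 | 70 | 4 | 6 | 4
9 | 70 | 4 | 5 | 4
9 | 3 | 30 | 2 | 30
70 | 60 | 6 | 5 | 6
After WHERE (2 rows):
cities.rank | cities.score | cities.amt | depts.price | depts.amt
6 | 8 | 5 | 50 | 5
9 | 3 | 30 | 2 | 30
After SELECT (2 rows):
cities.amt | cities.score
5 | 8
30 | 3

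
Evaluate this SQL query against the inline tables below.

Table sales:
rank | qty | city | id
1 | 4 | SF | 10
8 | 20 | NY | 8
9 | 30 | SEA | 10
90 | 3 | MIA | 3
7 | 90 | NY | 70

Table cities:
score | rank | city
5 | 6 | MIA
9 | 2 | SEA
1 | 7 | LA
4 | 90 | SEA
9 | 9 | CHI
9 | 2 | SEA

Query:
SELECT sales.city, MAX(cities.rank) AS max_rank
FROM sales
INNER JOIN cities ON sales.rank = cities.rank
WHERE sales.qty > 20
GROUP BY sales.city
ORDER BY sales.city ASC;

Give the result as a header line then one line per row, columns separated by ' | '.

== RESULT ==
sales.city | max_rank
NY | 7
SEA | 9

Derivation:
After JOIN cities (3 rows):
sales.rank | sales.qty | sales.city | sales.id | cities.score | cities.rank | cities.city
9 | 30 | SEA | 10 | 9 | 9 | CHI
90 | 3 | MIA | 3 | 4 | 90 | SEA
7 | 90 | NY | 70 | 1 | 7 | LA
After WHERE (2 rows):
sales.rank | sales.qty | sales.city | sales.id | cities.score | cities.rank | cities.city
9 | 30 | SEA | 10 | 9 | 9 | CHI
7 | 90 | NY | 70 | 1 | 7 | LA
After GROUP BY (2 rows):
sales.city | max_rank
SEA | 9
NY | 7
After ORDER BY (2 rows):
sales.city | max_rank
NY | 7
SEA | 9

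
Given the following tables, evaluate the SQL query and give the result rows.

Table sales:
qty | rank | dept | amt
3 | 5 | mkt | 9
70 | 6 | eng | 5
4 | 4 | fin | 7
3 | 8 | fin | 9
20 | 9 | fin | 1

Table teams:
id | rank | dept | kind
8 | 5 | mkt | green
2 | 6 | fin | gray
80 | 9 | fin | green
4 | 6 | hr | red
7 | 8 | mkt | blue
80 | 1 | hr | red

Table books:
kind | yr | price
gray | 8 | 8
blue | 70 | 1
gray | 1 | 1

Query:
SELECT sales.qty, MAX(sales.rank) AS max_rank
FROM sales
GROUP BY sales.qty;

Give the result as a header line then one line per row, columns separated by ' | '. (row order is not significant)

After GROUP BY (4 rows):
sales.qty | max_rank
3 | 8
70 | 6
4 | 4
20 | 9

== RESULT ==
sales.qty | max_rank
3 | 8
70 | 6
4 | 4
20 | 9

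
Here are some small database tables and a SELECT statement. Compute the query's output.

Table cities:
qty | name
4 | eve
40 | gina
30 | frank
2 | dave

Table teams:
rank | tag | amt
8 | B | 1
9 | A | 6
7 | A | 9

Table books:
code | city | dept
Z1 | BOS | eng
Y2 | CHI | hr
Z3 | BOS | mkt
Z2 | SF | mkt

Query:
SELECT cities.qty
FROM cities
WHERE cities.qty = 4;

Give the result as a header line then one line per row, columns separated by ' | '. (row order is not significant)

After WHERE (1 rows):
cities.qty | cities.name
4 | eve
After SELECT (1 rows):
cities.qty
4

== RESULT ==
cities.qty
4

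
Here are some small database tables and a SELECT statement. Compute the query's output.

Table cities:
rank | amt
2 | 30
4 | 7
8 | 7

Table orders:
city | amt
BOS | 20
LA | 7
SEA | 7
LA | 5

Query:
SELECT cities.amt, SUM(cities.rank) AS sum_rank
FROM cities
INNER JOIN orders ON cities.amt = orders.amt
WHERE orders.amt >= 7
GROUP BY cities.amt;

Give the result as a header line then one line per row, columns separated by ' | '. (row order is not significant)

== RESULT ==
cities.amt | sum_rank
7 | 24

Derivation:
After JOIN orders (4 rows):
cities.rank | cities.amt | orders.city | orders.amt
4 | 7 | LA | 7
4 | 7 | SEA | 7
8 | 7 | LA | 7
8 | 7 | SEA | 7
After WHERE (4 rows):
cities.rank | cities.amt | orders.city | orders.amt
4 | 7 | LA | 7
4 | 7 | SEA | 7
8 | 7 | LA | 7
8 | 7 | SEA | 7
After GROUP BY (1 rows):
cities.amt | sum_rank
7 | 24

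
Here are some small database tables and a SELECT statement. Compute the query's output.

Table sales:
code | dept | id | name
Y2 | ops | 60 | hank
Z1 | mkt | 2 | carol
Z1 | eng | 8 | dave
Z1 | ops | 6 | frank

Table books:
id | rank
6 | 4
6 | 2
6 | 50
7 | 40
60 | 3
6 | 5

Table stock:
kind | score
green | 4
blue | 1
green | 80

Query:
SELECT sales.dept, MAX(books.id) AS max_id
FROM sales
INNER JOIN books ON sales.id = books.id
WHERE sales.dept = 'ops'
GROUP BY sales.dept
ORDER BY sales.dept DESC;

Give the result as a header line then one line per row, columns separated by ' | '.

== RESULT ==
sales.dept | max_id
ops | 60

Derivation:
After JOIN books (5 rows):
sales.code | sales.dept | sales.id | sales.name | books.id | books.rank
Y2 | ops | 60 | hank | 60 | 3
Z1 | ops | 6 | frank | 6 | 4
Z1 | ops | 6 | frank | 6 | 2
Z1 | ops | 6 | frank | 6 | 50
Z1 | ops | 6 | frank | 6 | 5
After WHERE (5 rows):
sales.code | sales.dept | sales.id | sales.name | books.id | books.rank
Y2 | ops | 60 | hank | 60 | 3
Z1 | ops | 6 | frank | 6 | 4
Z1 | ops | 6 | frank | 6 | 2
Z1 | ops | 6 | frank | 6 | 50
Z1 | ops | 6 | frank | 6 | 5
After GROUP BY (1 rows):
sales.dept | max_id
ops | 60
After ORDER BY (1 rows):
sales.dept | max_id
ops | 60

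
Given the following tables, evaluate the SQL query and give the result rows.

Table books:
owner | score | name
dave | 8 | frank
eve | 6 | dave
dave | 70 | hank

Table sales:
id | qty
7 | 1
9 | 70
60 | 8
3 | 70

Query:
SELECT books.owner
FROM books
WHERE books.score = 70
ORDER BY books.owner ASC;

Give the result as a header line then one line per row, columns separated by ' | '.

After WHERE (1 rows):
books.owner | books.score | books.name
dave | 70 | hank
After SELECT (1 rows):
books.owner
dave
After ORDER BY (1 rows):
books.owner
dave

== RESULT ==
books.owner
dave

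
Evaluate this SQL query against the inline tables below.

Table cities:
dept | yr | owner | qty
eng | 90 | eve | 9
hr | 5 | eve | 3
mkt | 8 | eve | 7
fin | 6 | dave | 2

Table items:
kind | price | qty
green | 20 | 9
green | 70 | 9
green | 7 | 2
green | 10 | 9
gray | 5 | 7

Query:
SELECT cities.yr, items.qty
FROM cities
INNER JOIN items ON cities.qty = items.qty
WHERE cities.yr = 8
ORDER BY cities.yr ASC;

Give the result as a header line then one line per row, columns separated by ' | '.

After JOIN items (5 rows):
cities.dept | cities.yr | cities.owner | cities.qty | items.kind | items.price | items.qty
eng | 90 | eve | 9 | green | 20 | 9
eng | 90 | eve | 9 | green | 70 | 9
eng | 90 | eve | 9 | green | 10 | 9
mkt | 8 | eve | 7 | gray | 5 | 7
fin | 6 | dave | 2 | green | 7 | 2
After WHERE (1 rows):
cities.dept | cities.yr | cities.owner | cities.qty | items.kind | items.price | items.qty
mkt | 8 | eve | 7 | gray | 5 | 7
After SELECT (1 rows):
cities.yr | items.qty
8 | 7
After ORDER BY (1 rows):
cities.yr | items.qty
8 | 7

== RESULT ==
cities.yr | items.qty
8 | 7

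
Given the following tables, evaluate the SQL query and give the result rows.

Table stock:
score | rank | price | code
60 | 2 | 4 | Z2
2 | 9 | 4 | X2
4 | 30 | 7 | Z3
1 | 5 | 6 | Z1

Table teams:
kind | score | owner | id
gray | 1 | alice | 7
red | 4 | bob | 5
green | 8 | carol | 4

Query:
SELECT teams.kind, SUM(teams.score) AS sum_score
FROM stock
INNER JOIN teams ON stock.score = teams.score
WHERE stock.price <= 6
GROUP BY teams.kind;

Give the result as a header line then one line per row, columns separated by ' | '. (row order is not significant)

== RESULT ==
teams.kind | sum_score
gray | 1

Derivation:
After JOIN teams (2 rows):
stock.score | stock.rank | stock.price | stock.code | teams.kind | teams.score | teams.owner | teams.id
4 | 30 | 7 | Z3 | red | 4 | bob | 5
1 | 5 | 6 | Z1 | gray | 1 | alice | 7
After WHERE (1 rows):
stock.score | stock.rank | stock.price | stock.code | teams.kind | teams.score | teams.owner | teams.id
1 | 5 | 6 | Z1 | gray | 1 | alice | 7
After GROUP BY (1 rows):
teams.kind | sum_score
gray | 1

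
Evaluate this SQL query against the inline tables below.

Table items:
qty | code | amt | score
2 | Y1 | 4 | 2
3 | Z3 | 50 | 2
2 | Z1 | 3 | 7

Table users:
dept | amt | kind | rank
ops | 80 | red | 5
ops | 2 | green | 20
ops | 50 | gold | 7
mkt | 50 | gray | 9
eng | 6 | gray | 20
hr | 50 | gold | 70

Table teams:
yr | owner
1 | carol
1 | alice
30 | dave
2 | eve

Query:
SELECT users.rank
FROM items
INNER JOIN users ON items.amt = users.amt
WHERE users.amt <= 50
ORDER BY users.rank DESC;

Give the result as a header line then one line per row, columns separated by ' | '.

== RESULT ==
users.rank
70
9
7

Derivation:
After JOIN users (3 rows):
items.qty | items.code | items.amt | items.score | users.dept | users.amt | users.kind | users.rank
3 | Z3 | 50 | 2 | ops | 50 | gold | 7
3 | Z3 | 50 | 2 | mkt | 50 | gray | 9
3 | Z3 | 50 | 2 | hr | 50 | gold | 70
After WHERE (3 rows):
items.qty | items.code | items.amt | items.score | users.dept | users.amt | users.kind | users.rank
3 | Z3 | 50 | 2 | ops | 50 | gold | 7
3 | Z3 | 50 | 2 | mkt | 50 | gray | 9
3 | Z3 | 50 | 2 | hr | 50 | gold | 70
After SELECT (3 rows):
users.rank
7
9
70
After ORDER BY (3 rows):
users.rank
70
9
7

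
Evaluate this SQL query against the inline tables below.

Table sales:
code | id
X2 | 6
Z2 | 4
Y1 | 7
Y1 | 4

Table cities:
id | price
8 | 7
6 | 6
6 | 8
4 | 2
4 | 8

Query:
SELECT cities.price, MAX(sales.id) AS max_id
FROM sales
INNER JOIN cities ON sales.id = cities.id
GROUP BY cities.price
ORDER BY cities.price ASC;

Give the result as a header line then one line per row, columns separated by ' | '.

== RESULT ==
cities.price | max_id
2 | 4
6 | 6
8 | 6

Derivation:
After JOIN cities (6 rows):
sales.code | sales.id | cities.id | cities.price
X2 | 6 | 6 | 6
X2 | 6 | 6 | 8
Z2 | 4 | 4 | 2
Z2 | 4 | 4 | 8
Y1 | 4 | 4 | 2
Y1 | 4 | 4 | 8
After GROUP BY (3 rows):
cities.price | max_id
6 | 6
8 | 6
2 | 4
After ORDER BY (3 rows):
cities.price | max_id
2 | 4
6 | 6
8 | 6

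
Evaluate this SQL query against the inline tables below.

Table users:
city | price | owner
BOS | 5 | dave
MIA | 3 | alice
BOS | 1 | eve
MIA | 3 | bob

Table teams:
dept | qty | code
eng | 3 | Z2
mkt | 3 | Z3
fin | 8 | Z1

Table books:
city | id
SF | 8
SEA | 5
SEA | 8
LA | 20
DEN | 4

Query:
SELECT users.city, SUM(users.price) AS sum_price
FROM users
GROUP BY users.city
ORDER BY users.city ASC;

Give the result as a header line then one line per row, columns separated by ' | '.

== RESULT ==
users.city | sum_price
BOS | 6
MIA | 6

Derivation:
After GROUP BY (2 rows):
users.city | sum_price
BOS | 6
MIA | 6
After ORDER BY (2 rows):
users.city | sum_price
BOS | 6
MIA | 6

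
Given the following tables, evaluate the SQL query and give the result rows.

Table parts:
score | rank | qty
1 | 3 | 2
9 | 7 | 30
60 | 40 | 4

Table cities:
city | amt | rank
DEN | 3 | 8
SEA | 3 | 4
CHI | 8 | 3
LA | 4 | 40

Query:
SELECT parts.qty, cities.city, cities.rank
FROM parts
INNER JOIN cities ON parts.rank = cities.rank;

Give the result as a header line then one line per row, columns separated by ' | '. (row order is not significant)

== RESULT ==
parts.qty | cities.city | cities.rank
2 | CHI | 3
4 | LA | 40

Derivation:
After JOIN cities (2 rows):
parts.score | parts.rank | parts.qty | cities.city | cities.amt | cities.rank
1 | 3 | 2 | CHI | 8 | 3
60 | 40 | 4 | LA | 4 | 40
After SELECT (2 rows):
parts.qty | cities.city | cities.rank
2 | CHI | 3
4 | LA | 40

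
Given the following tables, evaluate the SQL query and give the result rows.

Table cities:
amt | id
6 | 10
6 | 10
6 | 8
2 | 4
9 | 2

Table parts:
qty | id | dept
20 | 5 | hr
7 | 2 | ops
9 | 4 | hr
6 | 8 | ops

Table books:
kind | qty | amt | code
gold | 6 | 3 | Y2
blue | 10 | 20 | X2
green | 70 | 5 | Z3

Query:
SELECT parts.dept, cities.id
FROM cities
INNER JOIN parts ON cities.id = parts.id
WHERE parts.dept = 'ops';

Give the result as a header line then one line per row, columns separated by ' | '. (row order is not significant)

After JOIN parts (3 rows):
cities.amt | cities.id | parts.qty | parts.id | parts.dept
6 | 8 | 6 | 8 | ops
2 | 4 | 9 | 4 | hr
9 | 2 | 7 | 2 | ops
After WHERE (2 rows):
cities.amt | cities.id | parts.qty | parts.id | parts.dept
6 | 8 | 6 | 8 | ops
9 | 2 | 7 | 2 | ops
After SELECT (2 rows):
parts.dept | cities.id
ops | 8
ops | 2

== RESULT ==
parts.dept | cities.id
ops | 8
ops | 2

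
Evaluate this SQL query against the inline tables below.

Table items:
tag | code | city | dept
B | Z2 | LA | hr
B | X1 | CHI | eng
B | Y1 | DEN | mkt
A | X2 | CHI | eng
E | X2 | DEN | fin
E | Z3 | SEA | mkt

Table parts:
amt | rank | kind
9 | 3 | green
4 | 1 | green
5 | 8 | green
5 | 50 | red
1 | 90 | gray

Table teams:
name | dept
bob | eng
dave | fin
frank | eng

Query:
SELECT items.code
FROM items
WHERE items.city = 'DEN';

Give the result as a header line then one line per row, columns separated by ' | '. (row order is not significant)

== RESULT ==
items.code
Y1
X2

Derivation:
After WHERE (2 rows):
items.tag | items.code | items.city | items.dept
B | Y1 | DEN | mkt
E | X2 | DEN | fin
After SELECT (2 rows):
items.code
Y1
X2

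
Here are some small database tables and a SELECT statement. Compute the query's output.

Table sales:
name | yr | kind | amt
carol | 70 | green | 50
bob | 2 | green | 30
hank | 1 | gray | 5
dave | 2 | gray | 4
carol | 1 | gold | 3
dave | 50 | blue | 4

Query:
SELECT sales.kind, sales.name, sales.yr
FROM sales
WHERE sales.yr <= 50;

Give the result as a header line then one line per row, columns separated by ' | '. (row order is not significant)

After WHERE (5 rows):
sales.name | sales.yr | sales.kind | sales.amt
bob | 2 | green | 30
hank | 1 | gray | 5
dave | 2 | gray | 4
carol | 1 | gold | 3
dave | 50 | blue | 4
After SELECT (5 rows):
sales.kind | sales.name | sales.yr
green | bob | 2
gray | hank | 1
gray | dave | 2
gold | carol | 1
blue | dave | 50

== RESULT ==
sales.kind | sales.name | sales.yr
green | bob | 2
gray | hank | 1
gray | dave | 2
gold | carol | 1
blue | dave | 50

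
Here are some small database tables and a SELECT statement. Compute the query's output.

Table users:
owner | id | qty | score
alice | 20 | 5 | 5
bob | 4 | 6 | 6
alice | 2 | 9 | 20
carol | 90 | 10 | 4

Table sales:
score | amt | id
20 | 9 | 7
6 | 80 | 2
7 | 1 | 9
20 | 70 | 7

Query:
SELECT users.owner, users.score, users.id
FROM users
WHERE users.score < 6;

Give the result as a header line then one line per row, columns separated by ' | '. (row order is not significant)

After WHERE (2 rows):
users.owner | users.id | users.qty | users.score
alice | 20 | 5 | 5
carol | 90 | 10 | 4
After SELECT (2 rows):
users.owner | users.score | users.id
alice | 5 | 20
carol | 4 | 90

== RESULT ==
users.owner | users.score | users.id
alice | 5 | 20
carol | 4 | 90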